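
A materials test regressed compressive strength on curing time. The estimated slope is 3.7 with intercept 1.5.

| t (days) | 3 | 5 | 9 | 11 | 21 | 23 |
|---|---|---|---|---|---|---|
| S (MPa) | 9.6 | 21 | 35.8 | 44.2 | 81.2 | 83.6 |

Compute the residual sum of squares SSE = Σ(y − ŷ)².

t=3: ŷ = 1.5 + 3.7·3 = 12.6; e = 9.6 − 12.6 = -3
t=5: ŷ = 1.5 + 3.7·5 = 20; e = 21 − 20 = 1
t=9: ŷ = 1.5 + 3.7·9 = 34.8; e = 35.8 − 34.8 = 1
t=11: ŷ = 1.5 + 3.7·11 = 42.2; e = 44.2 − 42.2 = 2
t=21: ŷ = 1.5 + 3.7·21 = 79.2; e = 81.2 − 79.2 = 2
t=23: ŷ = 1.5 + 3.7·23 = 86.6; e = 83.6 − 86.6 = -3
SSE = 9 + 1 + 1 + 4 + 4 + 9 = 28

SSE = 28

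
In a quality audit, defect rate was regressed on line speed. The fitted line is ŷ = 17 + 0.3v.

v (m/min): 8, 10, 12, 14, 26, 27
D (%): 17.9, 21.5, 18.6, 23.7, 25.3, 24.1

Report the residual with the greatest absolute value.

r = 2.5

v=8: ŷ = 17 + 0.3·8 = 19.4; r = 17.9 − 19.4 = -1.5
v=10: ŷ = 17 + 0.3·10 = 20; r = 21.5 − 20 = 1.5
v=12: ŷ = 17 + 0.3·12 = 20.6; r = 18.6 − 20.6 = -2
v=14: ŷ = 17 + 0.3·14 = 21.2; r = 23.7 − 21.2 = 2.5
v=26: ŷ = 17 + 0.3·26 = 24.8; r = 25.3 − 24.8 = 0.5
v=27: ŷ = 17 + 0.3·27 = 25.1; r = 24.1 − 25.1 = -1
Largest |r| is 2.5 at v = 14, residual 2.5.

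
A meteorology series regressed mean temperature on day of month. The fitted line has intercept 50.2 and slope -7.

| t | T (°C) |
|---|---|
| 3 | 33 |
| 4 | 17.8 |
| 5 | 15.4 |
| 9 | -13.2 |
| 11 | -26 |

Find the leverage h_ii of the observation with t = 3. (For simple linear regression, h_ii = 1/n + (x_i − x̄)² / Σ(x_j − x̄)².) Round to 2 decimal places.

h = 0.44

t̄ = (3 + 4 + 5 + 9 + 11)/5 = 6.4
Σ(t − t̄)² = 11.56 + 5.76 + 1.96 + 6.76 + 21.16 = 47.2
h = 1/5 + (-3.4)²/47.2 = 0.2 + 0.244915 = 0.44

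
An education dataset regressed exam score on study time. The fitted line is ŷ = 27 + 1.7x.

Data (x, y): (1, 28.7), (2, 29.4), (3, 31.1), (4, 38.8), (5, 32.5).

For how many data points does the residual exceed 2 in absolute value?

x=1: ŷ = 27 + 1.7·1 = 28.7; r = 28.7 − 28.7 = 0
x=2: ŷ = 27 + 1.7·2 = 30.4; r = 29.4 − 30.4 = -1
x=3: ŷ = 27 + 1.7·3 = 32.1; r = 31.1 − 32.1 = -1
x=4: ŷ = 27 + 1.7·4 = 33.8; r = 38.8 − 33.8 = 5
x=5: ŷ = 27 + 1.7·5 = 35.5; r = 32.5 − 35.5 = -3
|r| > 2: x=4 (|r|=5), x=5 (|r|=3) → 2

2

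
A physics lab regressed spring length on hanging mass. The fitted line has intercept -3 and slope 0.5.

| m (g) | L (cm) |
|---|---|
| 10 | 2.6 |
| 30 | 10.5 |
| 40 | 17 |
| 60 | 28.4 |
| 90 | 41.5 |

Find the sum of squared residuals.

SSE = 4.82

m=10: L̂ = -3 + 0.5·10 = 2; r = 2.6 − 2 = 0.6
m=30: L̂ = -3 + 0.5·30 = 12; r = 10.5 − 12 = -1.5
m=40: L̂ = -3 + 0.5·40 = 17; r = 17 − 17 = 0
m=60: L̂ = -3 + 0.5·60 = 27; r = 28.4 − 27 = 1.4
m=90: L̂ = -3 + 0.5·90 = 42; r = 41.5 − 42 = -0.5
SSE = 0.36 + 2.25 + 0 + 1.96 + 0.25 = 4.82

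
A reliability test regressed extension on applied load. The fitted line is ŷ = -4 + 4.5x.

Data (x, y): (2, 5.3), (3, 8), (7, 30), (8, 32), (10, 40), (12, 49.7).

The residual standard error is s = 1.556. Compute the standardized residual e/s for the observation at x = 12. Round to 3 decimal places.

ŷ = -4 + 4.5·12 = 50
e = 49.7 − 50 = -0.3
e/s = -0.3 / 1.556 = -0.193

-0.193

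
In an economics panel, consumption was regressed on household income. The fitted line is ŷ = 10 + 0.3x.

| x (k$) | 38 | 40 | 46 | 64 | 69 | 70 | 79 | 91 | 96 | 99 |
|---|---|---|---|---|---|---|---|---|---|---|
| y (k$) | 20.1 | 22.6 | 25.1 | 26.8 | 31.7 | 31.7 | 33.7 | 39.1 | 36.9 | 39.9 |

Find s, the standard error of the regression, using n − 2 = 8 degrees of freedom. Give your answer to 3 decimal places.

x=38: ŷ = 10 + 0.3·38 = 21.4; e = 20.1 − 21.4 = -1.3
x=40: ŷ = 10 + 0.3·40 = 22; e = 22.6 − 22 = 0.6
x=46: ŷ = 10 + 0.3·46 = 23.8; e = 25.1 − 23.8 = 1.3
x=64: ŷ = 10 + 0.3·64 = 29.2; e = 26.8 − 29.2 = -2.4
x=69: ŷ = 10 + 0.3·69 = 30.7; e = 31.7 − 30.7 = 1
x=70: ŷ = 10 + 0.3·70 = 31; e = 31.7 − 31 = 0.7
x=79: ŷ = 10 + 0.3·79 = 33.7; e = 33.7 − 33.7 = 0
x=91: ŷ = 10 + 0.3·91 = 37.3; e = 39.1 − 37.3 = 1.8
x=96: ŷ = 10 + 0.3·96 = 38.8; e = 36.9 − 38.8 = -1.9
x=99: ŷ = 10 + 0.3·99 = 39.7; e = 39.9 − 39.7 = 0.2
SSE = 1.69 + 0.36 + 1.69 + 5.76 + 1 + 0.49 + 0 + 3.24 + 3.61 + 0.04 = 17.88
s = √(17.88/8) = √2.235 ≈ 1.495

s = 1.495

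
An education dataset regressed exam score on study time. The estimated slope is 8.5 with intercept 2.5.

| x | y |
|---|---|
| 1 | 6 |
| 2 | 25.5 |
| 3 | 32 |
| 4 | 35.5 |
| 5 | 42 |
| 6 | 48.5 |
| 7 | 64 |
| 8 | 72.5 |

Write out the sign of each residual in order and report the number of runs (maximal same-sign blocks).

4 runs

x=1: ŷ = 2.5 + 8.5·1 = 11; e = 6 − 11 = -5
x=2: ŷ = 2.5 + 8.5·2 = 19.5; e = 25.5 − 19.5 = 6
x=3: ŷ = 2.5 + 8.5·3 = 28; e = 32 − 28 = 4
x=4: ŷ = 2.5 + 8.5·4 = 36.5; e = 35.5 − 36.5 = -1
x=5: ŷ = 2.5 + 8.5·5 = 45; e = 42 − 45 = -3
x=6: ŷ = 2.5 + 8.5·6 = 53.5; e = 48.5 − 53.5 = -5
x=7: ŷ = 2.5 + 8.5·7 = 62; e = 64 − 62 = 2
x=8: ŷ = 2.5 + 8.5·8 = 70.5; e = 72.5 − 70.5 = 2
Signs: − + + − − − + +
Runs: −×1, +×2, −×3, +×2 → 4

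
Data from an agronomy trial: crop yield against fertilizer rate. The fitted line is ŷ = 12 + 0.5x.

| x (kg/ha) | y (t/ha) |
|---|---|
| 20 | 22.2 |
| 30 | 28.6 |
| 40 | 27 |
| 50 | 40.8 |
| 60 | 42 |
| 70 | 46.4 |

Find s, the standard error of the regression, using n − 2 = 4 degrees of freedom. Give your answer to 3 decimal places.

x=20: ŷ = 12 + 0.5·20 = 22; e = 22.2 − 22 = 0.2
x=30: ŷ = 12 + 0.5·30 = 27; e = 28.6 − 27 = 1.6
x=40: ŷ = 12 + 0.5·40 = 32; e = 27 − 32 = -5
x=50: ŷ = 12 + 0.5·50 = 37; e = 40.8 − 37 = 3.8
x=60: ŷ = 12 + 0.5·60 = 42; e = 42 − 42 = 0
x=70: ŷ = 12 + 0.5·70 = 47; e = 46.4 − 47 = -0.6
SSE = 0.04 + 2.56 + 25 + 14.44 + 0 + 0.36 = 42.4
s = √(42.4/4) = √10.6 ≈ 3.256

s = 3.256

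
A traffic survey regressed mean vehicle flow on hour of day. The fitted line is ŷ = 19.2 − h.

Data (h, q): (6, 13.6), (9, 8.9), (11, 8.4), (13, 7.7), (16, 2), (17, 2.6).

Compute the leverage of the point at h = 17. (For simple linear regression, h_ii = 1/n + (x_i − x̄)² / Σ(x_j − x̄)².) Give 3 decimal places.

h̄ = (6 + 9 + 11 + 13 + 16 + 17)/6 = 12
Σ(h − h̄)² = 36 + 9 + 1 + 1 + 16 + 25 = 88
h = 1/6 + (5)²/88 = 0.166667 + 0.284091 = 0.451

h = 0.451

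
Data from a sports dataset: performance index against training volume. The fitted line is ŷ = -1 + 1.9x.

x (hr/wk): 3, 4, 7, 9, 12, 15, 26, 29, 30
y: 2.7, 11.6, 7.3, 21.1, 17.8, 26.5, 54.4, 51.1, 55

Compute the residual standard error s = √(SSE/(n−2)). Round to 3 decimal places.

x=3: ŷ = -1 + 1.9·3 = 4.7; r = 2.7 − 4.7 = -2
x=4: ŷ = -1 + 1.9·4 = 6.6; r = 11.6 − 6.6 = 5
x=7: ŷ = -1 + 1.9·7 = 12.3; r = 7.3 − 12.3 = -5
x=9: ŷ = -1 + 1.9·9 = 16.1; r = 21.1 − 16.1 = 5
x=12: ŷ = -1 + 1.9·12 = 21.8; r = 17.8 − 21.8 = -4
x=15: ŷ = -1 + 1.9·15 = 27.5; r = 26.5 − 27.5 = -1
x=26: ŷ = -1 + 1.9·26 = 48.4; r = 54.4 − 48.4 = 6
x=29: ŷ = -1 + 1.9·29 = 54.1; r = 51.1 − 54.1 = -3
x=30: ŷ = -1 + 1.9·30 = 56; r = 55 − 56 = -1
SSE = 4 + 25 + 25 + 25 + 16 + 1 + 36 + 9 + 1 = 142
s = √(142/7) = √20.2857 ≈ 4.504

s = 4.504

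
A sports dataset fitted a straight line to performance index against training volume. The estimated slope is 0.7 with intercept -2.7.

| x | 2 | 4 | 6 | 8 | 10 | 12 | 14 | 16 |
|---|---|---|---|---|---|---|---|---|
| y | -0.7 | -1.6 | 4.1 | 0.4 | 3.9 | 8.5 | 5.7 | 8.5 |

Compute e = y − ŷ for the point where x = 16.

e = 0

ŷ = -2.7 + 0.7·16 = 8.5
e = 8.5 − 8.5 = 0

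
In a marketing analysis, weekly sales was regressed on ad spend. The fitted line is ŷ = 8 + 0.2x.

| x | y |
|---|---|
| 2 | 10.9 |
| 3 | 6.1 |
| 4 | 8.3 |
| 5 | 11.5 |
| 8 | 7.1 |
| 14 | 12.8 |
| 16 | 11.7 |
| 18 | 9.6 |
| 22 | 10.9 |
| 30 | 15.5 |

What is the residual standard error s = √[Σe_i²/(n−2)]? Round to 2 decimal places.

s = 2.18

x=2: ŷ = 8 + 0.2·2 = 8.4; e = 10.9 − 8.4 = 2.5
x=3: ŷ = 8 + 0.2·3 = 8.6; e = 6.1 − 8.6 = -2.5
x=4: ŷ = 8 + 0.2·4 = 8.8; e = 8.3 − 8.8 = -0.5
x=5: ŷ = 8 + 0.2·5 = 9; e = 11.5 − 9 = 2.5
x=8: ŷ = 8 + 0.2·8 = 9.6; e = 7.1 − 9.6 = -2.5
x=14: ŷ = 8 + 0.2·14 = 10.8; e = 12.8 − 10.8 = 2
x=16: ŷ = 8 + 0.2·16 = 11.2; e = 11.7 − 11.2 = 0.5
x=18: ŷ = 8 + 0.2·18 = 11.6; e = 9.6 − 11.6 = -2
x=22: ŷ = 8 + 0.2·22 = 12.4; e = 10.9 − 12.4 = -1.5
x=30: ŷ = 8 + 0.2·30 = 14; e = 15.5 − 14 = 1.5
SSE = 6.25 + 6.25 + 0.25 + 6.25 + 6.25 + 4 + 0.25 + 4 + 2.25 + 2.25 = 38
s = √(38/8) = √4.75 ≈ 2.18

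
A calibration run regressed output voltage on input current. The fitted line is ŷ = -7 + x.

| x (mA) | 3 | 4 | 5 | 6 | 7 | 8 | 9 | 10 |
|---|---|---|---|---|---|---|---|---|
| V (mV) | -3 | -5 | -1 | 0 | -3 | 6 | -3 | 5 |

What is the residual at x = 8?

ŷ = -7 + 8 = 1
e = 6 − 1 = 5

e = 5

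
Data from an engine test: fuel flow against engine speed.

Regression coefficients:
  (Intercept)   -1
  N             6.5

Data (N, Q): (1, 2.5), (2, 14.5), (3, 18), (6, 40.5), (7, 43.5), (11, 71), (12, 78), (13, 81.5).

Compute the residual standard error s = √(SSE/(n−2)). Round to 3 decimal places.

s = 2.160

N=1: Q̂ = -1 + 6.5·1 = 5.5; e = 2.5 − 5.5 = -3
N=2: Q̂ = -1 + 6.5·2 = 12; e = 14.5 − 12 = 2.5
N=3: Q̂ = -1 + 6.5·3 = 18.5; e = 18 − 18.5 = -0.5
N=6: Q̂ = -1 + 6.5·6 = 38; e = 40.5 − 38 = 2.5
N=7: Q̂ = -1 + 6.5·7 = 44.5; e = 43.5 − 44.5 = -1
N=11: Q̂ = -1 + 6.5·11 = 70.5; e = 71 − 70.5 = 0.5
N=12: Q̂ = -1 + 6.5·12 = 77; e = 78 − 77 = 1
N=13: Q̂ = -1 + 6.5·13 = 83.5; e = 81.5 − 83.5 = -2
SSE = 9 + 6.25 + 0.25 + 6.25 + 1 + 0.25 + 1 + 4 = 28
s = √(28/6) = √4.66667 ≈ 2.160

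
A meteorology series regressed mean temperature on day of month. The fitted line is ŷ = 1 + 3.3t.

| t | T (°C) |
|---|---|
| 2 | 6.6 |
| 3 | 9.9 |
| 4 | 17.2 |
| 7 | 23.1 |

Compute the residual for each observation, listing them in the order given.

-1, -1, 3, -1

t=2: ŷ = 1 + 3.3·2 = 7.6; e = 6.6 − 7.6 = -1
t=3: ŷ = 1 + 3.3·3 = 10.9; e = 9.9 − 10.9 = -1
t=4: ŷ = 1 + 3.3·4 = 14.2; e = 17.2 − 14.2 = 3
t=7: ŷ = 1 + 3.3·7 = 24.1; e = 23.1 − 24.1 = -1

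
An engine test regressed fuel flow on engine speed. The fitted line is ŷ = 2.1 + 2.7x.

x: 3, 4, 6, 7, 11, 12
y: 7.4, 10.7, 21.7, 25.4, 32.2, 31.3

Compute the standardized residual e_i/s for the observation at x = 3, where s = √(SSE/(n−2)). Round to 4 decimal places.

x=3: ŷ = 2.1 + 2.7·3 = 10.2; e = 7.4 − 10.2 = -2.8
x=4: ŷ = 2.1 + 2.7·4 = 12.9; e = 10.7 − 12.9 = -2.2
x=6: ŷ = 2.1 + 2.7·6 = 18.3; e = 21.7 − 18.3 = 3.4
x=7: ŷ = 2.1 + 2.7·7 = 21; e = 25.4 − 21 = 4.4
x=11: ŷ = 2.1 + 2.7·11 = 31.8; e = 32.2 − 31.8 = 0.4
x=12: ŷ = 2.1 + 2.7·12 = 34.5; e = 31.3 − 34.5 = -3.2
SSE = 7.84 + 4.84 + 11.56 + 19.36 + 0.16 + 10.24 = 54
s = √(54/4) = 3.67423
e/s = -2.8 / 3.67423 = -0.7621

-0.7621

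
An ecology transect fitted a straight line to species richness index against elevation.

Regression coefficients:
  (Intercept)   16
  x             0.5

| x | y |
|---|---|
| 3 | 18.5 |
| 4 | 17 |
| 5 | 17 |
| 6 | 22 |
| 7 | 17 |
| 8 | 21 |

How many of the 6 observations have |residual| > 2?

2

x=3: ŷ = 16 + 0.5·3 = 17.5; r = 18.5 − 17.5 = 1
x=4: ŷ = 16 + 0.5·4 = 18; r = 17 − 18 = -1
x=5: ŷ = 16 + 0.5·5 = 18.5; r = 17 − 18.5 = -1.5
x=6: ŷ = 16 + 0.5·6 = 19; r = 22 − 19 = 3
x=7: ŷ = 16 + 0.5·7 = 19.5; r = 17 − 19.5 = -2.5
x=8: ŷ = 16 + 0.5·8 = 20; r = 21 − 20 = 1
|r| > 2: x=6 (|r|=3), x=7 (|r|=2.5) → 2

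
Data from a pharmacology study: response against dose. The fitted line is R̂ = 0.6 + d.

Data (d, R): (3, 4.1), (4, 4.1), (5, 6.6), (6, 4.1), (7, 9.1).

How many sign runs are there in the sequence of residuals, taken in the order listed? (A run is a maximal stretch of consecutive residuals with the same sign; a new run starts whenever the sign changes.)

5 runs

d=3: R̂ = 0.6 + 3 = 3.6; e = 4.1 − 3.6 = 0.5
d=4: R̂ = 0.6 + 4 = 4.6; e = 4.1 − 4.6 = -0.5
d=5: R̂ = 0.6 + 5 = 5.6; e = 6.6 − 5.6 = 1
d=6: R̂ = 0.6 + 6 = 6.6; e = 4.1 − 6.6 = -2.5
d=7: R̂ = 0.6 + 7 = 7.6; e = 9.1 − 7.6 = 1.5
Signs: + − + − +
Runs: +×1, −×1, +×1, −×1, +×1 → 5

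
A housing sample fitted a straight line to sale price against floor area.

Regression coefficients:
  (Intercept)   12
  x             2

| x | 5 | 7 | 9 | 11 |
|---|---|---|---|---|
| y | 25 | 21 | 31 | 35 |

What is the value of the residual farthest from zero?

x=5: ŷ = 12 + 2·5 = 22; r = 25 − 22 = 3
x=7: ŷ = 12 + 2·7 = 26; r = 21 − 26 = -5
x=9: ŷ = 12 + 2·9 = 30; r = 31 − 30 = 1
x=11: ŷ = 12 + 2·11 = 34; r = 35 − 34 = 1
Largest |r| is 5 at x = 7, residual -5.

r = -5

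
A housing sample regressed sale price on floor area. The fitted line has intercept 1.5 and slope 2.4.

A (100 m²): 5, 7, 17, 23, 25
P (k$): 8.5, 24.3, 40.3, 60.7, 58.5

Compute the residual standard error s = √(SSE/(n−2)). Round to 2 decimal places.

A=5: P̂ = 1.5 + 2.4·5 = 13.5; r = 8.5 − 13.5 = -5
A=7: P̂ = 1.5 + 2.4·7 = 18.3; r = 24.3 − 18.3 = 6
A=17: P̂ = 1.5 + 2.4·17 = 42.3; r = 40.3 − 42.3 = -2
A=23: P̂ = 1.5 + 2.4·23 = 56.7; r = 60.7 − 56.7 = 4
A=25: P̂ = 1.5 + 2.4·25 = 61.5; r = 58.5 − 61.5 = -3
SSE = 25 + 36 + 4 + 16 + 9 = 90
s = √(90/3) = √30 ≈ 5.48

s = 5.48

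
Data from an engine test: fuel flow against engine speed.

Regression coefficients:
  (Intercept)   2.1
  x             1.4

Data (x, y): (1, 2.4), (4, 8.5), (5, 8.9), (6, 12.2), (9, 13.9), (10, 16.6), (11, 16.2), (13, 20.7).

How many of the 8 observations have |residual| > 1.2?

x=1: ŷ = 2.1 + 1.4·1 = 3.5; e = 2.4 − 3.5 = -1.1
x=4: ŷ = 2.1 + 1.4·4 = 7.7; e = 8.5 − 7.7 = 0.8
x=5: ŷ = 2.1 + 1.4·5 = 9.1; e = 8.9 − 9.1 = -0.2
x=6: ŷ = 2.1 + 1.4·6 = 10.5; e = 12.2 − 10.5 = 1.7
x=9: ŷ = 2.1 + 1.4·9 = 14.7; e = 13.9 − 14.7 = -0.8
x=10: ŷ = 2.1 + 1.4·10 = 16.1; e = 16.6 − 16.1 = 0.5
x=11: ŷ = 2.1 + 1.4·11 = 17.5; e = 16.2 − 17.5 = -1.3
x=13: ŷ = 2.1 + 1.4·13 = 20.3; e = 20.7 − 20.3 = 0.4
|e| > 1.2: x=6 (|e|=1.7), x=11 (|e|=1.3) → 2

2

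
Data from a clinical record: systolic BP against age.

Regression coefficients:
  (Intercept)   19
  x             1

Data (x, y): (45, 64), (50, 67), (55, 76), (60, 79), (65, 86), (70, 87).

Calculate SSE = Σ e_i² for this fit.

x=45: ŷ = 19 + 45 = 64; e = 64 − 64 = 0
x=50: ŷ = 19 + 50 = 69; e = 67 − 69 = -2
x=55: ŷ = 19 + 55 = 74; e = 76 − 74 = 2
x=60: ŷ = 19 + 60 = 79; e = 79 − 79 = 0
x=65: ŷ = 19 + 65 = 84; e = 86 − 84 = 2
x=70: ŷ = 19 + 70 = 89; e = 87 − 89 = -2
SSE = 0 + 4 + 4 + 0 + 4 + 4 = 16

SSE = 16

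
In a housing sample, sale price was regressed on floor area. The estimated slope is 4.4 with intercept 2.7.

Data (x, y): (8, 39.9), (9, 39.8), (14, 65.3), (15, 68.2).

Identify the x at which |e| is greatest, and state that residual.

x=8: ŷ = 2.7 + 4.4·8 = 37.9; e = 39.9 − 37.9 = 2
x=9: ŷ = 2.7 + 4.4·9 = 42.3; e = 39.8 − 42.3 = -2.5
x=14: ŷ = 2.7 + 4.4·14 = 64.3; e = 65.3 − 64.3 = 1
x=15: ŷ = 2.7 + 4.4·15 = 68.7; e = 68.2 − 68.7 = -0.5
Largest |e| is 2.5 at x = 9, residual -2.5.

x = 9, e = -2.5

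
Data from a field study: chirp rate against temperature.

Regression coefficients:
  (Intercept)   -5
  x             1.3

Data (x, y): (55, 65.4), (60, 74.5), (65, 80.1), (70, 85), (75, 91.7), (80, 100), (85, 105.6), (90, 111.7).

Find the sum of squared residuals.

SSE = 6.56

x=55: ŷ = -5 + 1.3·55 = 66.5; e = 65.4 − 66.5 = -1.1
x=60: ŷ = -5 + 1.3·60 = 73; e = 74.5 − 73 = 1.5
x=65: ŷ = -5 + 1.3·65 = 79.5; e = 80.1 − 79.5 = 0.6
x=70: ŷ = -5 + 1.3·70 = 86; e = 85 − 86 = -1
x=75: ŷ = -5 + 1.3·75 = 92.5; e = 91.7 − 92.5 = -0.8
x=80: ŷ = -5 + 1.3·80 = 99; e = 100 − 99 = 1
x=85: ŷ = -5 + 1.3·85 = 105.5; e = 105.6 − 105.5 = 0.1
x=90: ŷ = -5 + 1.3·90 = 112; e = 111.7 − 112 = -0.3
SSE = 1.21 + 2.25 + 0.36 + 1 + 0.64 + 1 + 0.01 + 0.09 = 6.56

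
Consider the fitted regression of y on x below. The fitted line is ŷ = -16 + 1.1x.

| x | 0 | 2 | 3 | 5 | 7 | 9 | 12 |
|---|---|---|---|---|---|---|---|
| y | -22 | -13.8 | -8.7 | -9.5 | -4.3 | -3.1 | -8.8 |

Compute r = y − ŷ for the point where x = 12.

ŷ = -16 + 1.1·12 = -2.8
r = -8.8 − (-2.8) = -6

r = -6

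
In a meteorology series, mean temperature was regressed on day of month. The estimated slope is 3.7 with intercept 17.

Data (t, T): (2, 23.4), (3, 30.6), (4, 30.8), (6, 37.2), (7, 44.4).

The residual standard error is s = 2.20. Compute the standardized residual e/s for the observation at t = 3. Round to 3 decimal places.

ŷ = 17 + 3.7·3 = 28.1
e = 30.6 − 28.1 = 2.5
e/s = 2.5 / 2.20 = 1.136

1.136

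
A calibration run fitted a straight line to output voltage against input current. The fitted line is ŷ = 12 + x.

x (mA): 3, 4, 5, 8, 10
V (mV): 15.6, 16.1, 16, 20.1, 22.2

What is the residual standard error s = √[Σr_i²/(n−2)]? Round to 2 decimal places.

x=3: ŷ = 12 + 3 = 15; r = 15.6 − 15 = 0.6
x=4: ŷ = 12 + 4 = 16; r = 16.1 − 16 = 0.1
x=5: ŷ = 12 + 5 = 17; r = 16 − 17 = -1
x=8: ŷ = 12 + 8 = 20; r = 20.1 − 20 = 0.1
x=10: ŷ = 12 + 10 = 22; r = 22.2 − 22 = 0.2
SSE = 0.36 + 0.01 + 1 + 0.01 + 0.04 = 1.42
s = √(1.42/3) = √0.473333 ≈ 0.69

s = 0.69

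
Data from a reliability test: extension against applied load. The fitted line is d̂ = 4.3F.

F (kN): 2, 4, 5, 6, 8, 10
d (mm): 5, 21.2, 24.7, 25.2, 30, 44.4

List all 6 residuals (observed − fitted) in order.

F=2: d̂ = 4.3·2 = 8.6; e = 5 − 8.6 = -3.6
F=4: d̂ = 4.3·4 = 17.2; e = 21.2 − 17.2 = 4
F=5: d̂ = 4.3·5 = 21.5; e = 24.7 − 21.5 = 3.2
F=6: d̂ = 4.3·6 = 25.8; e = 25.2 − 25.8 = -0.6
F=8: d̂ = 4.3·8 = 34.4; e = 30 − 34.4 = -4.4
F=10: d̂ = 4.3·10 = 43; e = 44.4 − 43 = 1.4

-3.6, 4, 3.2, -0.6, -4.4, 1.4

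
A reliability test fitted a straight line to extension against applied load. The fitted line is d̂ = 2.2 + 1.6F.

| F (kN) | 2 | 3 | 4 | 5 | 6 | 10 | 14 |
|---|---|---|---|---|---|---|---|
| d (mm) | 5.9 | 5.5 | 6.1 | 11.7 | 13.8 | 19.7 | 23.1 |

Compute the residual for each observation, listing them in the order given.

0.5, -1.5, -2.5, 1.5, 2, 1.5, -1.5

F=2: d̂ = 2.2 + 1.6·2 = 5.4; r = 5.9 − 5.4 = 0.5
F=3: d̂ = 2.2 + 1.6·3 = 7; r = 5.5 − 7 = -1.5
F=4: d̂ = 2.2 + 1.6·4 = 8.6; r = 6.1 − 8.6 = -2.5
F=5: d̂ = 2.2 + 1.6·5 = 10.2; r = 11.7 − 10.2 = 1.5
F=6: d̂ = 2.2 + 1.6·6 = 11.8; r = 13.8 − 11.8 = 2
F=10: d̂ = 2.2 + 1.6·10 = 18.2; r = 19.7 − 18.2 = 1.5
F=14: d̂ = 2.2 + 1.6·14 = 24.6; r = 23.1 − 24.6 = -1.5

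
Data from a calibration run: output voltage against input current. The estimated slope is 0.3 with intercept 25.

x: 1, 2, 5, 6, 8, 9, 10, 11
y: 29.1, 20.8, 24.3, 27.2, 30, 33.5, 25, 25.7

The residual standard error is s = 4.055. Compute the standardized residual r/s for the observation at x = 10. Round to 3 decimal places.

ŷ = 25 + 0.3·10 = 28
r = 25 − 28 = -3
r/s = -3 / 4.055 = -0.740

-0.740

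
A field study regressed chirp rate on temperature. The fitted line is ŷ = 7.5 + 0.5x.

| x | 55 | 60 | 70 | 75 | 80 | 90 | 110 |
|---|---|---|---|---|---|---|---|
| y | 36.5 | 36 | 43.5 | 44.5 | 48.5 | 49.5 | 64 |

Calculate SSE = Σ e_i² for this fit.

x=55: ŷ = 7.5 + 0.5·55 = 35; e = 36.5 − 35 = 1.5
x=60: ŷ = 7.5 + 0.5·60 = 37.5; e = 36 − 37.5 = -1.5
x=70: ŷ = 7.5 + 0.5·70 = 42.5; e = 43.5 − 42.5 = 1
x=75: ŷ = 7.5 + 0.5·75 = 45; e = 44.5 − 45 = -0.5
x=80: ŷ = 7.5 + 0.5·80 = 47.5; e = 48.5 − 47.5 = 1
x=90: ŷ = 7.5 + 0.5·90 = 52.5; e = 49.5 − 52.5 = -3
x=110: ŷ = 7.5 + 0.5·110 = 62.5; e = 64 − 62.5 = 1.5
SSE = 2.25 + 2.25 + 1 + 0.25 + 1 + 9 + 2.25 = 18

SSE = 18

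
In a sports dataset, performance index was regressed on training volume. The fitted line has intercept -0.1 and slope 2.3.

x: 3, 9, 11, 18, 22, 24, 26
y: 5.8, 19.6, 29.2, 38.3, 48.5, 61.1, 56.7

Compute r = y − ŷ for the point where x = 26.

r = -3

ŷ = -0.1 + 2.3·26 = 59.7
r = 56.7 − 59.7 = -3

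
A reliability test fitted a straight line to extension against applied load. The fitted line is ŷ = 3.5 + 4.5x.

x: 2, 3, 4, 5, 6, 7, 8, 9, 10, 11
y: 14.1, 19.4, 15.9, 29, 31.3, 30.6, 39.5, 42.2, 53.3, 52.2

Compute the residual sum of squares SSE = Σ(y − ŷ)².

x=2: ŷ = 3.5 + 4.5·2 = 12.5; r = 14.1 − 12.5 = 1.6
x=3: ŷ = 3.5 + 4.5·3 = 17; r = 19.4 − 17 = 2.4
x=4: ŷ = 3.5 + 4.5·4 = 21.5; r = 15.9 − 21.5 = -5.6
x=5: ŷ = 3.5 + 4.5·5 = 26; r = 29 − 26 = 3
x=6: ŷ = 3.5 + 4.5·6 = 30.5; r = 31.3 − 30.5 = 0.8
x=7: ŷ = 3.5 + 4.5·7 = 35; r = 30.6 − 35 = -4.4
x=8: ŷ = 3.5 + 4.5·8 = 39.5; r = 39.5 − 39.5 = 0
x=9: ŷ = 3.5 + 4.5·9 = 44; r = 42.2 − 44 = -1.8
x=10: ŷ = 3.5 + 4.5·10 = 48.5; r = 53.3 − 48.5 = 4.8
x=11: ŷ = 3.5 + 4.5·11 = 53; r = 52.2 − 53 = -0.8
SSE = 2.56 + 5.76 + 31.36 + 9 + 0.64 + 19.36 + 0 + 3.24 + 23.04 + 0.64 = 95.6

SSE = 95.6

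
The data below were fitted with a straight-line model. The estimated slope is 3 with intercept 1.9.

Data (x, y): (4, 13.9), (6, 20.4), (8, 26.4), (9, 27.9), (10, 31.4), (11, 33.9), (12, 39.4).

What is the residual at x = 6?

ŷ = 1.9 + 3·6 = 19.9
e = 20.4 − 19.9 = 0.5

e = 0.5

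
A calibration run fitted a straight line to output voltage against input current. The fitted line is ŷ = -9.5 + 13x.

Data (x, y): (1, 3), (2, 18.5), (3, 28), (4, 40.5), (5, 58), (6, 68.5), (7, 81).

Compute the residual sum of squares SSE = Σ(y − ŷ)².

x=1: ŷ = -9.5 + 13·1 = 3.5; e = 3 − 3.5 = -0.5
x=2: ŷ = -9.5 + 13·2 = 16.5; e = 18.5 − 16.5 = 2
x=3: ŷ = -9.5 + 13·3 = 29.5; e = 28 − 29.5 = -1.5
x=4: ŷ = -9.5 + 13·4 = 42.5; e = 40.5 − 42.5 = -2
x=5: ŷ = -9.5 + 13·5 = 55.5; e = 58 − 55.5 = 2.5
x=6: ŷ = -9.5 + 13·6 = 68.5; e = 68.5 − 68.5 = 0
x=7: ŷ = -9.5 + 13·7 = 81.5; e = 81 − 81.5 = -0.5
SSE = 0.25 + 4 + 2.25 + 4 + 6.25 + 0 + 0.25 = 17

SSE = 17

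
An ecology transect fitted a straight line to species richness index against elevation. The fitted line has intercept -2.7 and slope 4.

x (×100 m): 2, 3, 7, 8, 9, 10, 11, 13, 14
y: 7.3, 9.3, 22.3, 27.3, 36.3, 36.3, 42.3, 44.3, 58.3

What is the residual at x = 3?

e = 0

ŷ = -2.7 + 4·3 = 9.3
e = 9.3 − 9.3 = 0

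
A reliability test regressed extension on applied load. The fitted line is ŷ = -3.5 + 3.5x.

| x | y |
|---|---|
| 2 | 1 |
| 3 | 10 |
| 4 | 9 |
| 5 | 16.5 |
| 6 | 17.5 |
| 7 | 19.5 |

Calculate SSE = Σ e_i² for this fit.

x=2: ŷ = -3.5 + 3.5·2 = 3.5; e = 1 − 3.5 = -2.5
x=3: ŷ = -3.5 + 3.5·3 = 7; e = 10 − 7 = 3
x=4: ŷ = -3.5 + 3.5·4 = 10.5; e = 9 − 10.5 = -1.5
x=5: ŷ = -3.5 + 3.5·5 = 14; e = 16.5 − 14 = 2.5
x=6: ŷ = -3.5 + 3.5·6 = 17.5; e = 17.5 − 17.5 = 0
x=7: ŷ = -3.5 + 3.5·7 = 21; e = 19.5 − 21 = -1.5
SSE = 6.25 + 9 + 2.25 + 6.25 + 0 + 2.25 = 26

SSE = 26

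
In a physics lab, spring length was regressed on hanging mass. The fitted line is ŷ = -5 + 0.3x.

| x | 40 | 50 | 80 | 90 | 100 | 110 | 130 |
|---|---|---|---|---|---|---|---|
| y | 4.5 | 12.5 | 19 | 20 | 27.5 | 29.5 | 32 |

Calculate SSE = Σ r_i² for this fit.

SSE = 29

x=40: ŷ = -5 + 0.3·40 = 7; r = 4.5 − 7 = -2.5
x=50: ŷ = -5 + 0.3·50 = 10; r = 12.5 − 10 = 2.5
x=80: ŷ = -5 + 0.3·80 = 19; r = 19 − 19 = 0
x=90: ŷ = -5 + 0.3·90 = 22; r = 20 − 22 = -2
x=100: ŷ = -5 + 0.3·100 = 25; r = 27.5 − 25 = 2.5
x=110: ŷ = -5 + 0.3·110 = 28; r = 29.5 − 28 = 1.5
x=130: ŷ = -5 + 0.3·130 = 34; r = 32 − 34 = -2
SSE = 6.25 + 6.25 + 0 + 4 + 6.25 + 2.25 + 4 = 29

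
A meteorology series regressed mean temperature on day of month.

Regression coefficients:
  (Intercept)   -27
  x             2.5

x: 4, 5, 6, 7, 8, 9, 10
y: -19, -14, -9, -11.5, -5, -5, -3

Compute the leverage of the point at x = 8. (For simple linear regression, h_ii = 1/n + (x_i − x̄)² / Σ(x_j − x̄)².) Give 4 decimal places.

h = 0.1786

x̄ = (4 + 5 + 6 + 7 + 8 + 9 + 10)/7 = 7
Σ(x − x̄)² = 9 + 4 + 1 + 0 + 1 + 4 + 9 = 28
h = 1/7 + (1)²/28 = 0.142857 + 0.0357143 = 0.1786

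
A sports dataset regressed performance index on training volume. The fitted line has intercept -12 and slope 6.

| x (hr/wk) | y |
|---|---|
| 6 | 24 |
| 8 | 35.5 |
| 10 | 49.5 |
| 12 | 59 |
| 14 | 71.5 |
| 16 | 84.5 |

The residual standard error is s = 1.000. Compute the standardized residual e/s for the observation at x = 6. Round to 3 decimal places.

0.000

ŷ = -12 + 6·6 = 24
e = 24 − 24 = 0
e/s = 0 / 1.000 = 0.000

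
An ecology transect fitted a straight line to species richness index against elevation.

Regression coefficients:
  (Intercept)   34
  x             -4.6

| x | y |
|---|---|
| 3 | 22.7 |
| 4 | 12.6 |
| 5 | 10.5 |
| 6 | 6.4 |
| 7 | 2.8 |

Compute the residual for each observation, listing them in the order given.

2.5, -3, -0.5, 0, 1

x=3: ŷ = 34 − 4.6·3 = 20.2; e = 22.7 − 20.2 = 2.5
x=4: ŷ = 34 − 4.6·4 = 15.6; e = 12.6 − 15.6 = -3
x=5: ŷ = 34 − 4.6·5 = 11; e = 10.5 − 11 = -0.5
x=6: ŷ = 34 − 4.6·6 = 6.4; e = 6.4 − 6.4 = 0
x=7: ŷ = 34 − 4.6·7 = 1.8; e = 2.8 − 1.8 = 1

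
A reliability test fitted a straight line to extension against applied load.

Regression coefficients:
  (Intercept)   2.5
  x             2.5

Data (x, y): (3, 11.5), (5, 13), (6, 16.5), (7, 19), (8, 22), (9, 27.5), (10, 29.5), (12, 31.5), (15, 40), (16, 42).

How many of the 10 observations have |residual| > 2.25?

x=3: ŷ = 2.5 + 2.5·3 = 10; r = 11.5 − 10 = 1.5
x=5: ŷ = 2.5 + 2.5·5 = 15; r = 13 − 15 = -2
x=6: ŷ = 2.5 + 2.5·6 = 17.5; r = 16.5 − 17.5 = -1
x=7: ŷ = 2.5 + 2.5·7 = 20; r = 19 − 20 = -1
x=8: ŷ = 2.5 + 2.5·8 = 22.5; r = 22 − 22.5 = -0.5
x=9: ŷ = 2.5 + 2.5·9 = 25; r = 27.5 − 25 = 2.5
x=10: ŷ = 2.5 + 2.5·10 = 27.5; r = 29.5 − 27.5 = 2
x=12: ŷ = 2.5 + 2.5·12 = 32.5; r = 31.5 − 32.5 = -1
x=15: ŷ = 2.5 + 2.5·15 = 40; r = 40 − 40 = 0
x=16: ŷ = 2.5 + 2.5·16 = 42.5; r = 42 − 42.5 = -0.5
|r| > 2.25: x=9 (|r|=2.5) → 1

1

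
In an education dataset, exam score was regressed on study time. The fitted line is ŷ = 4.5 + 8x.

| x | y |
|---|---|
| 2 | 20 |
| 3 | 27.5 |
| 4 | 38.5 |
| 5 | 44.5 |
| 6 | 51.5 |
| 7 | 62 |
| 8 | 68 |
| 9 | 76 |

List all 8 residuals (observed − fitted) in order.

x=2: ŷ = 4.5 + 8·2 = 20.5; r = 20 − 20.5 = -0.5
x=3: ŷ = 4.5 + 8·3 = 28.5; r = 27.5 − 28.5 = -1
x=4: ŷ = 4.5 + 8·4 = 36.5; r = 38.5 − 36.5 = 2
x=5: ŷ = 4.5 + 8·5 = 44.5; r = 44.5 − 44.5 = 0
x=6: ŷ = 4.5 + 8·6 = 52.5; r = 51.5 − 52.5 = -1
x=7: ŷ = 4.5 + 8·7 = 60.5; r = 62 − 60.5 = 1.5
x=8: ŷ = 4.5 + 8·8 = 68.5; r = 68 − 68.5 = -0.5
x=9: ŷ = 4.5 + 8·9 = 76.5; r = 76 − 76.5 = -0.5

-0.5, -1, 2, 0, -1, 1.5, -0.5, -0.5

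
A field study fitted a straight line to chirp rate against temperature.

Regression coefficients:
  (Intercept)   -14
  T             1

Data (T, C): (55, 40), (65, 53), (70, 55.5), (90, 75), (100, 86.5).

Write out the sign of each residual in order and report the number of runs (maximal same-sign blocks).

T=55: ŷ = -14 + 55 = 41; e = 40 − 41 = -1
T=65: ŷ = -14 + 65 = 51; e = 53 − 51 = 2
T=70: ŷ = -14 + 70 = 56; e = 55.5 − 56 = -0.5
T=90: ŷ = -14 + 90 = 76; e = 75 − 76 = -1
T=100: ŷ = -14 + 100 = 86; e = 86.5 − 86 = 0.5
Signs: − + − − +
Runs: −×1, +×1, −×2, +×1 → 4

4 runs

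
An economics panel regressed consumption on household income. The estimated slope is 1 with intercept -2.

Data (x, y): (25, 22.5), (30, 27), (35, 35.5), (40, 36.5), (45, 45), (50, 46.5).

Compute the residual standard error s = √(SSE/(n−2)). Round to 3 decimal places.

x=25: ŷ = -2 + 25 = 23; e = 22.5 − 23 = -0.5
x=30: ŷ = -2 + 30 = 28; e = 27 − 28 = -1
x=35: ŷ = -2 + 35 = 33; e = 35.5 − 33 = 2.5
x=40: ŷ = -2 + 40 = 38; e = 36.5 − 38 = -1.5
x=45: ŷ = -2 + 45 = 43; e = 45 − 43 = 2
x=50: ŷ = -2 + 50 = 48; e = 46.5 − 48 = -1.5
SSE = 0.25 + 1 + 6.25 + 2.25 + 4 + 2.25 = 16
s = √(16/4) = √4 ≈ 2.000

s = 2.000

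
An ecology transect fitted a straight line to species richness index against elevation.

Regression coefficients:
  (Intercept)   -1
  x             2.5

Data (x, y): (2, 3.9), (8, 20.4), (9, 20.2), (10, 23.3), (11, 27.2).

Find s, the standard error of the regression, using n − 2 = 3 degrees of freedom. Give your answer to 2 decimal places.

s = 1.24

x=2: ŷ = -1 + 2.5·2 = 4; r = 3.9 − 4 = -0.1
x=8: ŷ = -1 + 2.5·8 = 19; r = 20.4 − 19 = 1.4
x=9: ŷ = -1 + 2.5·9 = 21.5; r = 20.2 − 21.5 = -1.3
x=10: ŷ = -1 + 2.5·10 = 24; r = 23.3 − 24 = -0.7
x=11: ŷ = -1 + 2.5·11 = 26.5; r = 27.2 − 26.5 = 0.7
SSE = 0.01 + 1.96 + 1.69 + 0.49 + 0.49 = 4.64
s = √(4.64/3) = √1.54667 ≈ 1.24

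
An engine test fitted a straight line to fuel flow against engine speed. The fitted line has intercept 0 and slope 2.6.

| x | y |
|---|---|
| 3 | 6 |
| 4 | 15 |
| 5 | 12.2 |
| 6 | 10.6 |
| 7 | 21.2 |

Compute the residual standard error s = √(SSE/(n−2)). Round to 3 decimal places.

s = 4.436

x=3: ŷ = 2.6·3 = 7.8; r = 6 − 7.8 = -1.8
x=4: ŷ = 2.6·4 = 10.4; r = 15 − 10.4 = 4.6
x=5: ŷ = 2.6·5 = 13; r = 12.2 − 13 = -0.8
x=6: ŷ = 2.6·6 = 15.6; r = 10.6 − 15.6 = -5
x=7: ŷ = 2.6·7 = 18.2; r = 21.2 − 18.2 = 3
SSE = 3.24 + 21.16 + 0.64 + 25 + 9 = 59.04
s = √(59.04/3) = √19.68 ≈ 4.436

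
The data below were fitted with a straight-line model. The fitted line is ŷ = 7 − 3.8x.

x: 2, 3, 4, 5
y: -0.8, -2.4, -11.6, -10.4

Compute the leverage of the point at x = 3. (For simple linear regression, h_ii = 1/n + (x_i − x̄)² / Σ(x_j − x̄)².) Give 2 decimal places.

x̄ = (2 + 3 + 4 + 5)/4 = 3.5
Σ(x − x̄)² = 2.25 + 0.25 + 0.25 + 2.25 = 5
h = 1/4 + (-0.5)²/5 = 0.25 + 0.05 = 0.30

h = 0.30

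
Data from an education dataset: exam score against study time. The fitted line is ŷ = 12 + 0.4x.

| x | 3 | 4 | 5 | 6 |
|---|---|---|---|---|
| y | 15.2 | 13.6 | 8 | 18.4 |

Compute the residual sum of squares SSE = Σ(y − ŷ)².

x=3: ŷ = 12 + 0.4·3 = 13.2; e = 15.2 − 13.2 = 2
x=4: ŷ = 12 + 0.4·4 = 13.6; e = 13.6 − 13.6 = 0
x=5: ŷ = 12 + 0.4·5 = 14; e = 8 − 14 = -6
x=6: ŷ = 12 + 0.4·6 = 14.4; e = 18.4 − 14.4 = 4
SSE = 4 + 0 + 36 + 16 = 56

SSE = 56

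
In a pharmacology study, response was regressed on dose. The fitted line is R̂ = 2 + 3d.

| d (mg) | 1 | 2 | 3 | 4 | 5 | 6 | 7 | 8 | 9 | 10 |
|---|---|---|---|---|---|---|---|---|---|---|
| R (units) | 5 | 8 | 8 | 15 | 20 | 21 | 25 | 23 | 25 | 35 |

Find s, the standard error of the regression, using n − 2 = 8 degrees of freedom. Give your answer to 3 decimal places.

s = 2.693

d=1: R̂ = 2 + 3·1 = 5; e = 5 − 5 = 0
d=2: R̂ = 2 + 3·2 = 8; e = 8 − 8 = 0
d=3: R̂ = 2 + 3·3 = 11; e = 8 − 11 = -3
d=4: R̂ = 2 + 3·4 = 14; e = 15 − 14 = 1
d=5: R̂ = 2 + 3·5 = 17; e = 20 − 17 = 3
d=6: R̂ = 2 + 3·6 = 20; e = 21 − 20 = 1
d=7: R̂ = 2 + 3·7 = 23; e = 25 − 23 = 2
d=8: R̂ = 2 + 3·8 = 26; e = 23 − 26 = -3
d=9: R̂ = 2 + 3·9 = 29; e = 25 − 29 = -4
d=10: R̂ = 2 + 3·10 = 32; e = 35 − 32 = 3
SSE = 0 + 0 + 9 + 1 + 9 + 1 + 4 + 9 + 16 + 9 = 58
s = √(58/8) = √7.25 ≈ 2.693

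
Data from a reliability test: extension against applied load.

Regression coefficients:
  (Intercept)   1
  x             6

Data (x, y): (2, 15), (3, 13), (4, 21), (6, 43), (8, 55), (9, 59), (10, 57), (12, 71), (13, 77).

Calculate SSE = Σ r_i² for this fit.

SSE = 168

x=2: ŷ = 1 + 6·2 = 13; r = 15 − 13 = 2
x=3: ŷ = 1 + 6·3 = 19; r = 13 − 19 = -6
x=4: ŷ = 1 + 6·4 = 25; r = 21 − 25 = -4
x=6: ŷ = 1 + 6·6 = 37; r = 43 − 37 = 6
x=8: ŷ = 1 + 6·8 = 49; r = 55 − 49 = 6
x=9: ŷ = 1 + 6·9 = 55; r = 59 − 55 = 4
x=10: ŷ = 1 + 6·10 = 61; r = 57 − 61 = -4
x=12: ŷ = 1 + 6·12 = 73; r = 71 − 73 = -2
x=13: ŷ = 1 + 6·13 = 79; r = 77 − 79 = -2
SSE = 4 + 36 + 16 + 36 + 36 + 16 + 16 + 4 + 4 = 168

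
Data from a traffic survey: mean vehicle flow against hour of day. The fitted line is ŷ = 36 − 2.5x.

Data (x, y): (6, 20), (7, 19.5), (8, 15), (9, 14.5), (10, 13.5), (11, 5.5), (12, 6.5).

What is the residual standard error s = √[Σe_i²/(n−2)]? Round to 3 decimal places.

s = 1.975

x=6: ŷ = 36 − 2.5·6 = 21; e = 20 − 21 = -1
x=7: ŷ = 36 − 2.5·7 = 18.5; e = 19.5 − 18.5 = 1
x=8: ŷ = 36 − 2.5·8 = 16; e = 15 − 16 = -1
x=9: ŷ = 36 − 2.5·9 = 13.5; e = 14.5 − 13.5 = 1
x=10: ŷ = 36 − 2.5·10 = 11; e = 13.5 − 11 = 2.5
x=11: ŷ = 36 − 2.5·11 = 8.5; e = 5.5 − 8.5 = -3
x=12: ŷ = 36 − 2.5·12 = 6; e = 6.5 − 6 = 0.5
SSE = 1 + 1 + 1 + 1 + 6.25 + 9 + 0.25 = 19.5
s = √(19.5/5) = √3.9 ≈ 1.975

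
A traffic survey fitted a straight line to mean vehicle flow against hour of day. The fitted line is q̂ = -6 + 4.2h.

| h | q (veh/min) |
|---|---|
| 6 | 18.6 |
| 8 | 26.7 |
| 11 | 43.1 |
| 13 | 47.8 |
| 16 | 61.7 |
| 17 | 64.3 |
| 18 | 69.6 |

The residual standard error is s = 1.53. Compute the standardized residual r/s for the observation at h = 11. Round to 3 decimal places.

1.895

q̂ = -6 + 4.2·11 = 40.2
r = 43.1 − 40.2 = 2.9
r/s = 2.9 / 1.53 = 1.895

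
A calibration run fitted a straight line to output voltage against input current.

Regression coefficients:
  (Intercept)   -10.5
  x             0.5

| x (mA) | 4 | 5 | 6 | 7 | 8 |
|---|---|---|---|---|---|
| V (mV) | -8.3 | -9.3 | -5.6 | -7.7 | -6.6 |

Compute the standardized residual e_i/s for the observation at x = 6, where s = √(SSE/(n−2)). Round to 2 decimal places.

x=4: ŷ = -10.5 + 0.5·4 = -8.5; e = -8.3 − (-8.5) = 0.2
x=5: ŷ = -10.5 + 0.5·5 = -8; e = -9.3 − (-8) = -1.3
x=6: ŷ = -10.5 + 0.5·6 = -7.5; e = -5.6 − (-7.5) = 1.9
x=7: ŷ = -10.5 + 0.5·7 = -7; e = -7.7 − (-7) = -0.7
x=8: ŷ = -10.5 + 0.5·8 = -6.5; e = -6.6 − (-6.5) = -0.1
SSE = 0.04 + 1.69 + 3.61 + 0.49 + 0.01 = 5.84
s = √(5.84/3) = 1.39523
e/s = 1.9 / 1.39523 = 1.36

1.36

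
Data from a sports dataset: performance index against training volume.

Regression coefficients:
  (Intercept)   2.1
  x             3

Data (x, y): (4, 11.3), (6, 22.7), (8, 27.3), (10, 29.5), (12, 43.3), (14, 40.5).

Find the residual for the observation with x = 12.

ŷ = 2.1 + 3·12 = 38.1
r = 43.3 − 38.1 = 5.2

r = 5.2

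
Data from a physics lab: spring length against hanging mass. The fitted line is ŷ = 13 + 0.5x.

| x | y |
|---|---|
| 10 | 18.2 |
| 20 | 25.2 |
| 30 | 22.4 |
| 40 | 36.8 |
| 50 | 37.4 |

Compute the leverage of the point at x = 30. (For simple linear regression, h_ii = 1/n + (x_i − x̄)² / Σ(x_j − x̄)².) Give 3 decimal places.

h = 0.200

x̄ = (10 + 20 + 30 + 40 + 50)/5 = 30
Σ(x − x̄)² = 400 + 100 + 0 + 100 + 400 = 1000
h = 1/5 + (0)²/1000 = 0.2 + 0 = 0.200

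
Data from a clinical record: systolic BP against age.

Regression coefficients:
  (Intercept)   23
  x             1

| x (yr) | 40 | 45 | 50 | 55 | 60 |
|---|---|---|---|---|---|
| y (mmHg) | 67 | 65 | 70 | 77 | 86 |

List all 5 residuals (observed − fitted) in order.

x=40: ŷ = 23 + 40 = 63; r = 67 − 63 = 4
x=45: ŷ = 23 + 45 = 68; r = 65 − 68 = -3
x=50: ŷ = 23 + 50 = 73; r = 70 − 73 = -3
x=55: ŷ = 23 + 55 = 78; r = 77 − 78 = -1
x=60: ŷ = 23 + 60 = 83; r = 86 − 83 = 3

4, -3, -3, -1, 3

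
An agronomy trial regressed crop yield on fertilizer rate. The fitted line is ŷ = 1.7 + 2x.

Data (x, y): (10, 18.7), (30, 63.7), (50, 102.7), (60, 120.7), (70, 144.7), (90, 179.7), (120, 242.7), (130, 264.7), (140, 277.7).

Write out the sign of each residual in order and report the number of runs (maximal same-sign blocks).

7 runs

x=10: ŷ = 1.7 + 2·10 = 21.7; e = 18.7 − 21.7 = -3
x=30: ŷ = 1.7 + 2·30 = 61.7; e = 63.7 − 61.7 = 2
x=50: ŷ = 1.7 + 2·50 = 101.7; e = 102.7 − 101.7 = 1
x=60: ŷ = 1.7 + 2·60 = 121.7; e = 120.7 − 121.7 = -1
x=70: ŷ = 1.7 + 2·70 = 141.7; e = 144.7 − 141.7 = 3
x=90: ŷ = 1.7 + 2·90 = 181.7; e = 179.7 − 181.7 = -2
x=120: ŷ = 1.7 + 2·120 = 241.7; e = 242.7 − 241.7 = 1
x=130: ŷ = 1.7 + 2·130 = 261.7; e = 264.7 − 261.7 = 3
x=140: ŷ = 1.7 + 2·140 = 281.7; e = 277.7 − 281.7 = -4
Signs: − + + − + − + + −
Runs: −×1, +×2, −×1, +×1, −×1, +×2, −×1 → 7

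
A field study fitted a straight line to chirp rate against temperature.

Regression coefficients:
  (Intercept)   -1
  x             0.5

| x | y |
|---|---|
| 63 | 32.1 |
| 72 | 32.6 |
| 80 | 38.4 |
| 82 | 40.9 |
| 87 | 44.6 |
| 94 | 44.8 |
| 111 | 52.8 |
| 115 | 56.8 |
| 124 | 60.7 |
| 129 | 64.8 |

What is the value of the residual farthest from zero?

r = -2.4

x=63: ŷ = -1 + 0.5·63 = 30.5; r = 32.1 − 30.5 = 1.6
x=72: ŷ = -1 + 0.5·72 = 35; r = 32.6 − 35 = -2.4
x=80: ŷ = -1 + 0.5·80 = 39; r = 38.4 − 39 = -0.6
x=82: ŷ = -1 + 0.5·82 = 40; r = 40.9 − 40 = 0.9
x=87: ŷ = -1 + 0.5·87 = 42.5; r = 44.6 − 42.5 = 2.1
x=94: ŷ = -1 + 0.5·94 = 46; r = 44.8 − 46 = -1.2
x=111: ŷ = -1 + 0.5·111 = 54.5; r = 52.8 − 54.5 = -1.7
x=115: ŷ = -1 + 0.5·115 = 56.5; r = 56.8 − 56.5 = 0.3
x=124: ŷ = -1 + 0.5·124 = 61; r = 60.7 − 61 = -0.3
x=129: ŷ = -1 + 0.5·129 = 63.5; r = 64.8 − 63.5 = 1.3
Largest |r| is 2.4 at x = 72, residual -2.4.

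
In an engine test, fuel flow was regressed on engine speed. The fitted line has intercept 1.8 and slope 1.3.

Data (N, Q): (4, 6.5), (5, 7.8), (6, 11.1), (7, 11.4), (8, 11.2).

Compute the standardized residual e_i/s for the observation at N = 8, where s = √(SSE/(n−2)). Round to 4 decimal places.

N=4: ŷ = 1.8 + 1.3·4 = 7; e = 6.5 − 7 = -0.5
N=5: ŷ = 1.8 + 1.3·5 = 8.3; e = 7.8 − 8.3 = -0.5
N=6: ŷ = 1.8 + 1.3·6 = 9.6; e = 11.1 − 9.6 = 1.5
N=7: ŷ = 1.8 + 1.3·7 = 10.9; e = 11.4 − 10.9 = 0.5
N=8: ŷ = 1.8 + 1.3·8 = 12.2; e = 11.2 − 12.2 = -1
SSE = 0.25 + 0.25 + 2.25 + 0.25 + 1 = 4
s = √(4/3) = 1.1547
e/s = -1 / 1.1547 = -0.8660

-0.8660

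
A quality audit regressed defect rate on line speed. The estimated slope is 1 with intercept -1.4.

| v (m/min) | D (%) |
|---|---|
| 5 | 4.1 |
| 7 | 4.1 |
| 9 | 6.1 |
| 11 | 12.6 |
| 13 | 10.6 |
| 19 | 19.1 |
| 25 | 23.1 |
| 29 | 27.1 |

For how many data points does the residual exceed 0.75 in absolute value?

5

v=5: D̂ = -1.4 + 5 = 3.6; e = 4.1 − 3.6 = 0.5
v=7: D̂ = -1.4 + 7 = 5.6; e = 4.1 − 5.6 = -1.5
v=9: D̂ = -1.4 + 9 = 7.6; e = 6.1 − 7.6 = -1.5
v=11: D̂ = -1.4 + 11 = 9.6; e = 12.6 − 9.6 = 3
v=13: D̂ = -1.4 + 13 = 11.6; e = 10.6 − 11.6 = -1
v=19: D̂ = -1.4 + 19 = 17.6; e = 19.1 − 17.6 = 1.5
v=25: D̂ = -1.4 + 25 = 23.6; e = 23.1 − 23.6 = -0.5
v=29: D̂ = -1.4 + 29 = 27.6; e = 27.1 − 27.6 = -0.5
|e| > 0.75: v=7 (|e|=1.5), v=9 (|e|=1.5), v=11 (|e|=3), v=13 (|e|=1), v=19 (|e|=1.5) → 5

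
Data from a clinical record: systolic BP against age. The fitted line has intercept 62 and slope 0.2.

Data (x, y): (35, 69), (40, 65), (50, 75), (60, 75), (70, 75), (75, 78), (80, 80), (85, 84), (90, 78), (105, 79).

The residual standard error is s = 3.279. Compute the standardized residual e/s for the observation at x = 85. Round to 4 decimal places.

1.5249

ŷ = 62 + 0.2·85 = 79
e = 84 − 79 = 5
e/s = 5 / 3.279 = 1.5249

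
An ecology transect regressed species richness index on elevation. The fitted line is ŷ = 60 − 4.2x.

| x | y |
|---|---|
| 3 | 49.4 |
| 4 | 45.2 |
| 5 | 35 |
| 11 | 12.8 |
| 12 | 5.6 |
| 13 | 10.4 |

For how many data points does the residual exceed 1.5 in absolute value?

5

x=3: ŷ = 60 − 4.2·3 = 47.4; r = 49.4 − 47.4 = 2
x=4: ŷ = 60 − 4.2·4 = 43.2; r = 45.2 − 43.2 = 2
x=5: ŷ = 60 − 4.2·5 = 39; r = 35 − 39 = -4
x=11: ŷ = 60 − 4.2·11 = 13.8; r = 12.8 − 13.8 = -1
x=12: ŷ = 60 − 4.2·12 = 9.6; r = 5.6 − 9.6 = -4
x=13: ŷ = 60 − 4.2·13 = 5.4; r = 10.4 − 5.4 = 5
|r| > 1.5: x=3 (|r|=2), x=4 (|r|=2), x=5 (|r|=4), x=12 (|r|=4), x=13 (|r|=5) → 5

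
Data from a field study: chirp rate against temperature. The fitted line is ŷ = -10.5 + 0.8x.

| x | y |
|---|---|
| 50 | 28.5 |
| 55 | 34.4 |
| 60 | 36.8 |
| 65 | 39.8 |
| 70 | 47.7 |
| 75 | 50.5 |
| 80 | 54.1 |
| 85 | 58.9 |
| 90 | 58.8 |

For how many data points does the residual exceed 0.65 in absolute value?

x=50: ŷ = -10.5 + 0.8·50 = 29.5; r = 28.5 − 29.5 = -1
x=55: ŷ = -10.5 + 0.8·55 = 33.5; r = 34.4 − 33.5 = 0.9
x=60: ŷ = -10.5 + 0.8·60 = 37.5; r = 36.8 − 37.5 = -0.7
x=65: ŷ = -10.5 + 0.8·65 = 41.5; r = 39.8 − 41.5 = -1.7
x=70: ŷ = -10.5 + 0.8·70 = 45.5; r = 47.7 − 45.5 = 2.2
x=75: ŷ = -10.5 + 0.8·75 = 49.5; r = 50.5 − 49.5 = 1
x=80: ŷ = -10.5 + 0.8·80 = 53.5; r = 54.1 − 53.5 = 0.6
x=85: ŷ = -10.5 + 0.8·85 = 57.5; r = 58.9 − 57.5 = 1.4
x=90: ŷ = -10.5 + 0.8·90 = 61.5; r = 58.8 − 61.5 = -2.7
|r| > 0.65: x=50 (|r|=1), x=55 (|r|=0.9), x=60 (|r|=0.7), x=65 (|r|=1.7), x=70 (|r|=2.2), x=75 (|r|=1), x=85 (|r|=1.4), x=90 (|r|=2.7) → 8

8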